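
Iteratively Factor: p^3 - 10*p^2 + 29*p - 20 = (p - 1)*(p^2 - 9*p + 20) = (p - 5)*(p - 1)*(p - 4)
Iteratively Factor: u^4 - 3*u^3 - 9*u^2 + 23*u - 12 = (u - 1)*(u^3 - 2*u^2 - 11*u + 12) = (u - 1)*(u + 3)*(u^2 - 5*u + 4) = (u - 1)^2*(u + 3)*(u - 4)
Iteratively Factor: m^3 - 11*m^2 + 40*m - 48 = (m - 4)*(m^2 - 7*m + 12) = (m - 4)*(m - 3)*(m - 4)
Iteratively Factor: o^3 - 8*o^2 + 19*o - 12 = (o - 3)*(o^2 - 5*o + 4) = (o - 4)*(o - 3)*(o - 1)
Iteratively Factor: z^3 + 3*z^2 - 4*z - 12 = (z + 2)*(z^2 + z - 6) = (z - 2)*(z + 2)*(z + 3)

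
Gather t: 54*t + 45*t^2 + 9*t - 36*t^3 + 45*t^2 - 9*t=-36*t^3 + 90*t^2 + 54*t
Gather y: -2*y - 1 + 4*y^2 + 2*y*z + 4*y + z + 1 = 4*y^2 + y*(2*z + 2) + z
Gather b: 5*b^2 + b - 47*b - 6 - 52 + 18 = 5*b^2 - 46*b - 40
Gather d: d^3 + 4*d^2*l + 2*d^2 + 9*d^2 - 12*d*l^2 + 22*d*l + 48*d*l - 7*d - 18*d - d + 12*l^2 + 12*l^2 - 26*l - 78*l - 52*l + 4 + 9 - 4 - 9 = d^3 + d^2*(4*l + 11) + d*(-12*l^2 + 70*l - 26) + 24*l^2 - 156*l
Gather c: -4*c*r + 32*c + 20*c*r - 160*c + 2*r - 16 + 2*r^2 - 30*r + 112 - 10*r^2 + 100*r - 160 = c*(16*r - 128) - 8*r^2 + 72*r - 64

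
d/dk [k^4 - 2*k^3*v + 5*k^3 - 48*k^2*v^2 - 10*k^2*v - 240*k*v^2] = 4*k^3 - 6*k^2*v + 15*k^2 - 96*k*v^2 - 20*k*v - 240*v^2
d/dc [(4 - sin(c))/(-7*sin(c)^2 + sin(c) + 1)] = (-7*sin(c)^2 + 56*sin(c) - 5)*cos(c)/(-7*sin(c)^2 + sin(c) + 1)^2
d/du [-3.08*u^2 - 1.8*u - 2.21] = -6.16*u - 1.8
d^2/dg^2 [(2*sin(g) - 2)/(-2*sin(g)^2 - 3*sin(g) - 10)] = 2*(4*sin(g)^5 - 22*sin(g)^4 - 146*sin(g)^3 + 65*sin(g)^2 + 286*sin(g) + 38)/(3*sin(g) - cos(2*g) + 11)^3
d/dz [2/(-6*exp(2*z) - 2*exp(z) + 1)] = (24*exp(z) + 4)*exp(z)/(6*exp(2*z) + 2*exp(z) - 1)^2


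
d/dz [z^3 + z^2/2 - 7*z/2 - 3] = 3*z^2 + z - 7/2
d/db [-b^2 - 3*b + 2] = -2*b - 3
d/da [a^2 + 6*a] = 2*a + 6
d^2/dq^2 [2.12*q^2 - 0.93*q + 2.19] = 4.24000000000000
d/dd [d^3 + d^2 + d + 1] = 3*d^2 + 2*d + 1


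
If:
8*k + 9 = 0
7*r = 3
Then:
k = -9/8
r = 3/7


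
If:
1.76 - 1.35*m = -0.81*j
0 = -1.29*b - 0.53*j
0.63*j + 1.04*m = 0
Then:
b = 0.44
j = -1.08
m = 0.65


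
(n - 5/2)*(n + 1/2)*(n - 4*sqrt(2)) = n^3 - 4*sqrt(2)*n^2 - 2*n^2 - 5*n/4 + 8*sqrt(2)*n + 5*sqrt(2)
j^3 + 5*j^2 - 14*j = j*(j - 2)*(j + 7)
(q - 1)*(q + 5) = q^2 + 4*q - 5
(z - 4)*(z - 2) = z^2 - 6*z + 8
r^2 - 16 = (r - 4)*(r + 4)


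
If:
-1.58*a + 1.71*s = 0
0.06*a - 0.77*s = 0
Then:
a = 0.00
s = 0.00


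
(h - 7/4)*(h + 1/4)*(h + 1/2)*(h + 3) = h^4 + 2*h^3 - 67*h^2/16 - 121*h/32 - 21/32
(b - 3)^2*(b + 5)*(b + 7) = b^4 + 6*b^3 - 28*b^2 - 102*b + 315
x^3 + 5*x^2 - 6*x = x*(x - 1)*(x + 6)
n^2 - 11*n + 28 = (n - 7)*(n - 4)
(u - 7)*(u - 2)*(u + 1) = u^3 - 8*u^2 + 5*u + 14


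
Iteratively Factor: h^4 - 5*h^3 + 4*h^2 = (h)*(h^3 - 5*h^2 + 4*h) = h*(h - 1)*(h^2 - 4*h) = h*(h - 4)*(h - 1)*(h)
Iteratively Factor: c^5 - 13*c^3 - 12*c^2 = (c + 3)*(c^4 - 3*c^3 - 4*c^2) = (c - 4)*(c + 3)*(c^3 + c^2) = (c - 4)*(c + 1)*(c + 3)*(c^2) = c*(c - 4)*(c + 1)*(c + 3)*(c)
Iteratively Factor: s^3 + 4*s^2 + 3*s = (s + 1)*(s^2 + 3*s) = (s + 1)*(s + 3)*(s)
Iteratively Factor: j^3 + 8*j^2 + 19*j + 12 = (j + 4)*(j^2 + 4*j + 3) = (j + 1)*(j + 4)*(j + 3)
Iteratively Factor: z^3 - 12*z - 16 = (z + 2)*(z^2 - 2*z - 8) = (z + 2)^2*(z - 4)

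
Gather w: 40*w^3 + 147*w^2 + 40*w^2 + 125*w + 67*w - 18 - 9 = 40*w^3 + 187*w^2 + 192*w - 27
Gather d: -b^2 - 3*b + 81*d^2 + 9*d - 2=-b^2 - 3*b + 81*d^2 + 9*d - 2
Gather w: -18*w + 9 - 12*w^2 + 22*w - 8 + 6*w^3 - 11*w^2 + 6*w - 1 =6*w^3 - 23*w^2 + 10*w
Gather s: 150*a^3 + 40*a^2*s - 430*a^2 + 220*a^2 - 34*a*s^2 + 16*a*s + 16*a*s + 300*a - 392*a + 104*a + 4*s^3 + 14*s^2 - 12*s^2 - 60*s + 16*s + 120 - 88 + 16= 150*a^3 - 210*a^2 + 12*a + 4*s^3 + s^2*(2 - 34*a) + s*(40*a^2 + 32*a - 44) + 48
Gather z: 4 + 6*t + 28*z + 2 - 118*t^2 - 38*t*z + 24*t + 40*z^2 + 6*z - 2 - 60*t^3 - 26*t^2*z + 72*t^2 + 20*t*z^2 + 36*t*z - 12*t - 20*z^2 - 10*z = -60*t^3 - 46*t^2 + 18*t + z^2*(20*t + 20) + z*(-26*t^2 - 2*t + 24) + 4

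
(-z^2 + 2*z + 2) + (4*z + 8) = -z^2 + 6*z + 10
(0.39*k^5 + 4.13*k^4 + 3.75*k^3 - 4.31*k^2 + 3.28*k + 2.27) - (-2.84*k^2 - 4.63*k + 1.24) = 0.39*k^5 + 4.13*k^4 + 3.75*k^3 - 1.47*k^2 + 7.91*k + 1.03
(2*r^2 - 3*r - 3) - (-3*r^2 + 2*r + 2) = 5*r^2 - 5*r - 5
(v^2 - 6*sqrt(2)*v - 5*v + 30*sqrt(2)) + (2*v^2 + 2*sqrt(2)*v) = 3*v^2 - 4*sqrt(2)*v - 5*v + 30*sqrt(2)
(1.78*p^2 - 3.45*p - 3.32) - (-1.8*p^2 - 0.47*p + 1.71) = 3.58*p^2 - 2.98*p - 5.03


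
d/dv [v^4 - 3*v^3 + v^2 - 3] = v*(4*v^2 - 9*v + 2)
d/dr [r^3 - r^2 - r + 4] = 3*r^2 - 2*r - 1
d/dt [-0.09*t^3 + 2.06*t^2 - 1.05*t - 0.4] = -0.27*t^2 + 4.12*t - 1.05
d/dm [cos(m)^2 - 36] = -sin(2*m)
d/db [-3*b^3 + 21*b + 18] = 21 - 9*b^2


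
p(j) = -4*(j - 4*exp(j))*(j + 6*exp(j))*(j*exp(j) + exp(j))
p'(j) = -4*(1 - 4*exp(j))*(j + 6*exp(j))*(j*exp(j) + exp(j)) - 4*(j - 4*exp(j))*(j + 6*exp(j))*(j*exp(j) + 2*exp(j)) - 4*(j - 4*exp(j))*(j*exp(j) + exp(j))*(6*exp(j) + 1) = 4*(-j^3 - 4*j^2*exp(j) - 4*j^2 + 72*j*exp(2*j) - 8*j*exp(j) - 2*j + 96*exp(2*j) - 2*exp(j))*exp(j)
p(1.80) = 57818.87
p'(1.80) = 194957.20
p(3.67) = 26891424.96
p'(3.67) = 86600667.48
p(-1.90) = 1.35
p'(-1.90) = -2.92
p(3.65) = 25213756.76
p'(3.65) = 81223355.38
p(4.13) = 117708102.91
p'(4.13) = 376598964.55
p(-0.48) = 12.30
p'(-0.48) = 60.00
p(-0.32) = 25.71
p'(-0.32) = 112.83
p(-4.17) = 3.38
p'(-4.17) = 0.66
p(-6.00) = 1.78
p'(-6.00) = 0.83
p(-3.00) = 3.44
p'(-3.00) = -0.80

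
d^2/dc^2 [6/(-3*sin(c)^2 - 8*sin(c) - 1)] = 12*(18*sin(c)^4 + 36*sin(c)^3 - sin(c)^2 - 76*sin(c) - 61)/(3*sin(c)^2 + 8*sin(c) + 1)^3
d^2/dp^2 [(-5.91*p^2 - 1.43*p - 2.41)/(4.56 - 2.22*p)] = (298.487592 - 1.4210854715202e-14*p^2)/(10.941048*p^3 - 67.420512*p^2 + 138.485376*p - 94.818816)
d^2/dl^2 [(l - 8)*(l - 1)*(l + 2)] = 6*l - 14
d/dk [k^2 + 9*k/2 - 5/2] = 2*k + 9/2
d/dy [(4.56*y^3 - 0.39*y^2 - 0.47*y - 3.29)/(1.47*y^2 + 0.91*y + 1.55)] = (6.7032*y^4 + 8.2992*y^3 + 21.54*y^2 + 8.4636*y + 2.2654)/(2.1609*y^4 + 2.6754*y^3 + 5.3851*y^2 + 2.821*y + 2.4025)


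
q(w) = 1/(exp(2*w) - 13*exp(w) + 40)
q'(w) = (-2*exp(2*w) + 13*exp(w))/(exp(2*w) - 13*exp(w) + 40)^2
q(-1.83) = 0.03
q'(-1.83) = 0.00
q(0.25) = 0.04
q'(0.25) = 0.02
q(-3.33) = 0.03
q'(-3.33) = 0.00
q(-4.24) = 0.03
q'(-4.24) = 0.00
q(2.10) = 1.90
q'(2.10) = -98.31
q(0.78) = 0.06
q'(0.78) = 0.07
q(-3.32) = 0.03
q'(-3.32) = 0.00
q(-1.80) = 0.03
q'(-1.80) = 0.00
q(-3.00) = 0.03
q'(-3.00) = 0.00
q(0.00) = 0.04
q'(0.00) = 0.01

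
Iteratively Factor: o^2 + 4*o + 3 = (o + 1)*(o + 3)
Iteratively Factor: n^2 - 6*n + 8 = (n - 4)*(n - 2)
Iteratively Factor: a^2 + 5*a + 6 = (a + 2)*(a + 3)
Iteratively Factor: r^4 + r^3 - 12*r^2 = (r)*(r^3 + r^2 - 12*r) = r^2*(r^2 + r - 12) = r^2*(r - 3)*(r + 4)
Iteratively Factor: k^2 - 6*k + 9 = (k - 3)*(k - 3)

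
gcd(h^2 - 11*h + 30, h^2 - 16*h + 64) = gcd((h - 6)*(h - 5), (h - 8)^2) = 1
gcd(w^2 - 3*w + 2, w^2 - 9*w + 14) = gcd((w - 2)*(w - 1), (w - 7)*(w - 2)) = w - 2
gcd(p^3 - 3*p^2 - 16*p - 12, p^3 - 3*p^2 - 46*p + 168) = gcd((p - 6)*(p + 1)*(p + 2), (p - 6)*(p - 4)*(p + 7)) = p - 6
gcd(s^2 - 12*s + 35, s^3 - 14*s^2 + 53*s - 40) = s - 5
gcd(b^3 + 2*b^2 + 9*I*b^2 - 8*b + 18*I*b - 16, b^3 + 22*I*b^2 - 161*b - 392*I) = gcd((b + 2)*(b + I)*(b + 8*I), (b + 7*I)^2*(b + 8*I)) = b + 8*I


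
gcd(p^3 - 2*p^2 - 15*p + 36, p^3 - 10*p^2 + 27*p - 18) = p - 3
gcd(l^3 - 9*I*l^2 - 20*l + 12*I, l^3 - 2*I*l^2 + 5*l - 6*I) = l - I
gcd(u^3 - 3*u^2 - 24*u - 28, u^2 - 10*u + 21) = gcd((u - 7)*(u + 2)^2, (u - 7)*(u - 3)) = u - 7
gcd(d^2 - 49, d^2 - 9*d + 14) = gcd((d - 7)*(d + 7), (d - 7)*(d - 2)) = d - 7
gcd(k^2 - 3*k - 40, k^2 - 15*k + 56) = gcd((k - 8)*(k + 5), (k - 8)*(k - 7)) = k - 8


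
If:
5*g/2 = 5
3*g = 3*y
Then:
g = 2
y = 2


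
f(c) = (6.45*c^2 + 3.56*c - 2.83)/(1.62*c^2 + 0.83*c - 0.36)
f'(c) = (-3.24*c - 0.83)*(6.45*c^2 + 3.56*c - 2.83)/(1.62*c^2 + 0.83*c - 0.36)^2 + (12.9*c + 3.56)/(1.62*c^2 + 0.83*c - 0.36) = (-0.413700000000002*c^2 + 4.5252*c + 1.0673)/(2.6244*c^4 + 2.6892*c^3 - 0.4775*c^2 - 0.5976*c + 0.1296)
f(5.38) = 3.98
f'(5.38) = 0.01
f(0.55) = 1.84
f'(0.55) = 9.97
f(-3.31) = 3.83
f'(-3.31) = -0.09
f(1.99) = 3.87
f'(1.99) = 0.14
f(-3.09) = 3.81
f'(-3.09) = -0.11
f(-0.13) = 7.23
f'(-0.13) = 2.43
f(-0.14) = 7.20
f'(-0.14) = 2.15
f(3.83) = 3.97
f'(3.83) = 0.02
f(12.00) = 3.99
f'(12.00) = -0.00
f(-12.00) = 3.96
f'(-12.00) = -0.00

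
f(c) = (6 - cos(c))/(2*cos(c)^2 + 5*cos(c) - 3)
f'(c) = (6 - cos(c))*(4*sin(c)*cos(c) + 5*sin(c))/(2*cos(c)^2 + 5*cos(c) - 3)^2 + sin(c)/(2*cos(c)^2 + 5*cos(c) - 3) = (24*cos(c) - cos(2*c) + 26)*sin(c)/(5*cos(c) + cos(2*c) - 2)^2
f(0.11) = 1.27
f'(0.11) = 0.34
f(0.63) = 2.21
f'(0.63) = 4.83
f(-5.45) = 4.20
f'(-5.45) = 19.47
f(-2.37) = -1.21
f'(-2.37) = -0.20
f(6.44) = 1.29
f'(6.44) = 0.50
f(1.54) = -2.10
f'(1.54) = 3.43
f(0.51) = 1.78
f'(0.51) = 2.72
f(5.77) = 1.78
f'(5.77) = -2.76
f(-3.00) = -1.17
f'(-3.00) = -0.00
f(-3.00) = -1.17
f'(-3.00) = -0.00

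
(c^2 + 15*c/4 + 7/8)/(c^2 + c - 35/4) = (4*c + 1)/(2*(2*c - 5))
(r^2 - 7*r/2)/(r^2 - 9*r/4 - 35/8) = 4*r/(4*r + 5)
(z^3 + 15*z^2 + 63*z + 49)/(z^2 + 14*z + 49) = z + 1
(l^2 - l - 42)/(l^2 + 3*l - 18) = (l - 7)/(l - 3)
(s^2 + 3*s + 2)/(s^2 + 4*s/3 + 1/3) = 3*(s + 2)/(3*s + 1)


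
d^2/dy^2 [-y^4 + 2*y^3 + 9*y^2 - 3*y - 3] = -12*y^2 + 12*y + 18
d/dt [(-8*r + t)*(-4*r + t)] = -12*r + 2*t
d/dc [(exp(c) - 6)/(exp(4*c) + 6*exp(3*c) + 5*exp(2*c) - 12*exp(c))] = (-3*exp(4*c) + 12*exp(3*c) + 103*exp(2*c) + 60*exp(c) - 72)*exp(-c)/(exp(6*c) + 12*exp(5*c) + 46*exp(4*c) + 36*exp(3*c) - 119*exp(2*c) - 120*exp(c) + 144)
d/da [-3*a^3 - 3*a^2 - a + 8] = -9*a^2 - 6*a - 1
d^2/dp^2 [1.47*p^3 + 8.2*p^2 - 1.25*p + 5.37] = 8.82*p + 16.4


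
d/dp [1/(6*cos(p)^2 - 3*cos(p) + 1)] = 3*(4*cos(p) - 1)*sin(p)/(6*cos(p)^2 - 3*cos(p) + 1)^2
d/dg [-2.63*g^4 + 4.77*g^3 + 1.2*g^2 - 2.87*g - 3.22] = -10.52*g^3 + 14.31*g^2 + 2.4*g - 2.87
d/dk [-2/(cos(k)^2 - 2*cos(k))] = 4*(sin(k)/cos(k)^2 - tan(k))/(cos(k) - 2)^2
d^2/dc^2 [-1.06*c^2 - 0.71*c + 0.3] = -2.12000000000000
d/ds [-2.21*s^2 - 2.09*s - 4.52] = -4.42*s - 2.09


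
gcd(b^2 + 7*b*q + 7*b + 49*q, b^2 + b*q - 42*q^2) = b + 7*q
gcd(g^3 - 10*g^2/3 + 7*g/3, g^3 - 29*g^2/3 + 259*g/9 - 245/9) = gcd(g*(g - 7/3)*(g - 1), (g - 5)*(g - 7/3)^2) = g - 7/3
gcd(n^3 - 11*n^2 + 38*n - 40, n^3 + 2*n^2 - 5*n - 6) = n - 2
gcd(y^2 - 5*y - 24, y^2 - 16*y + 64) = y - 8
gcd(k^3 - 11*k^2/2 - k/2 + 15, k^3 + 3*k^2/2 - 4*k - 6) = k^2 - k/2 - 3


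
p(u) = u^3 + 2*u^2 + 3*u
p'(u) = 3*u^2 + 4*u + 3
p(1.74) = 16.54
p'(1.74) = 19.04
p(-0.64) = -1.36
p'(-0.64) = 1.67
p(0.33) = 1.24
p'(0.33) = 4.65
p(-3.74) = -35.56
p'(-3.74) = 30.00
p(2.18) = 26.41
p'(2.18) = 25.98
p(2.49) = 35.31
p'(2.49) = 31.56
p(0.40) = 1.58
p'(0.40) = 5.08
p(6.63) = 399.24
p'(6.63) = 161.39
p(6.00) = 306.00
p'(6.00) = 135.00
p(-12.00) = -1476.00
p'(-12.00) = 387.00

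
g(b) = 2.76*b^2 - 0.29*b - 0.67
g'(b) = 5.52*b - 0.29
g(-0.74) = 1.06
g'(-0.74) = -4.37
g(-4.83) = 65.12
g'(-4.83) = -26.95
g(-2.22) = 13.58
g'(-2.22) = -12.54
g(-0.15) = -0.56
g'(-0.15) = -1.12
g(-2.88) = 23.06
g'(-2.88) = -16.19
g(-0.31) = -0.31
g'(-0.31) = -2.00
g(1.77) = 7.46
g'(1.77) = 9.48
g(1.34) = 3.90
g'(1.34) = 7.11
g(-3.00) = 25.04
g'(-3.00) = -16.85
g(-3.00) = 25.04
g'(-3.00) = -16.85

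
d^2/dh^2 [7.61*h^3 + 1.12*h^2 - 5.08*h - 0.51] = 45.66*h + 2.24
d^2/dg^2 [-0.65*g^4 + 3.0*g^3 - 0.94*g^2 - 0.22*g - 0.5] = -7.8*g^2 + 18.0*g - 1.88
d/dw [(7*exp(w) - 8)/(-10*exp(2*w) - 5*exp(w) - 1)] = (70*exp(2*w) - 160*exp(w) - 47)*exp(w)/(100*exp(4*w) + 100*exp(3*w) + 45*exp(2*w) + 10*exp(w) + 1)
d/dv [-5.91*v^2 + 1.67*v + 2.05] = 1.67 - 11.82*v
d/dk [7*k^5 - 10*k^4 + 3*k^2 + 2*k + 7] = 35*k^4 - 40*k^3 + 6*k + 2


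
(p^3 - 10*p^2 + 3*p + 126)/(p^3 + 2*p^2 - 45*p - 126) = (p - 6)/(p + 6)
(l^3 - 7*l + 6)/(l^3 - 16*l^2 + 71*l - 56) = (l^2 + l - 6)/(l^2 - 15*l + 56)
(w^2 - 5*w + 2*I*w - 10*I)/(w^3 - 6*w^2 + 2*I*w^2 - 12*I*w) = (w - 5)/(w*(w - 6))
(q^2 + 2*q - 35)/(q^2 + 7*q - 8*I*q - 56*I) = (q - 5)/(q - 8*I)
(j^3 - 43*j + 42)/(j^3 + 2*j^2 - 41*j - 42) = (j - 1)/(j + 1)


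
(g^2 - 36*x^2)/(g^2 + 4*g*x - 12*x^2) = (-g + 6*x)/(-g + 2*x)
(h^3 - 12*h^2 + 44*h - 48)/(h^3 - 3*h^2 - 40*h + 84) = (h^2 - 10*h + 24)/(h^2 - h - 42)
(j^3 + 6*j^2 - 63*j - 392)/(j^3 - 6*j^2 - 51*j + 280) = (j + 7)/(j - 5)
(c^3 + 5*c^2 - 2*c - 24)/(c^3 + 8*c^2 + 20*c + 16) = (c^2 + c - 6)/(c^2 + 4*c + 4)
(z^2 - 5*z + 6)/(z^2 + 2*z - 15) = (z - 2)/(z + 5)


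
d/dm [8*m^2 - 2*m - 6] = 16*m - 2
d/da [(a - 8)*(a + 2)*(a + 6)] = 3*a^2 - 52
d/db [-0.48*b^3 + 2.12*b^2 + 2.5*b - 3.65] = -1.44*b^2 + 4.24*b + 2.5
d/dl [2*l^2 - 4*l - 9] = 4*l - 4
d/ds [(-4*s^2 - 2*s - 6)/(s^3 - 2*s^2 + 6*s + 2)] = 2*(2*s^4 + 2*s^3 - 5*s^2 - 20*s + 16)/(s^6 - 4*s^5 + 16*s^4 - 20*s^3 + 28*s^2 + 24*s + 4)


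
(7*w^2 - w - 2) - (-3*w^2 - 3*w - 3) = 10*w^2 + 2*w + 1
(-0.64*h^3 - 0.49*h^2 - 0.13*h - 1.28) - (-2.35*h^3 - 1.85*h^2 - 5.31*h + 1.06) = 1.71*h^3 + 1.36*h^2 + 5.18*h - 2.34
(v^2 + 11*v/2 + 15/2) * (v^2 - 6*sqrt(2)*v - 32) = v^4 - 6*sqrt(2)*v^3 + 11*v^3/2 - 33*sqrt(2)*v^2 - 49*v^2/2 - 176*v - 45*sqrt(2)*v - 240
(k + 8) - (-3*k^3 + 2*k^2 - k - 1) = 3*k^3 - 2*k^2 + 2*k + 9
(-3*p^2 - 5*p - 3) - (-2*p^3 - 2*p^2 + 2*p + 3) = 2*p^3 - p^2 - 7*p - 6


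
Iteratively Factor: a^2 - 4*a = (a - 4)*(a)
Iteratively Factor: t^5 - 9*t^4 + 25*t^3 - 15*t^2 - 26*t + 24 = (t - 3)*(t^4 - 6*t^3 + 7*t^2 + 6*t - 8) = (t - 3)*(t - 2)*(t^3 - 4*t^2 - t + 4) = (t - 3)*(t - 2)*(t - 1)*(t^2 - 3*t - 4) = (t - 4)*(t - 3)*(t - 2)*(t - 1)*(t + 1)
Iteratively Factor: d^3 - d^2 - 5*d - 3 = (d + 1)*(d^2 - 2*d - 3) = (d + 1)^2*(d - 3)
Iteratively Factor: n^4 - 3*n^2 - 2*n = (n)*(n^3 - 3*n - 2) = n*(n + 1)*(n^2 - n - 2) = n*(n - 2)*(n + 1)*(n + 1)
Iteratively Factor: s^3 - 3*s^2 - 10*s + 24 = (s - 4)*(s^2 + s - 6) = (s - 4)*(s + 3)*(s - 2)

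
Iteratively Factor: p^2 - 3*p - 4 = (p - 4)*(p + 1)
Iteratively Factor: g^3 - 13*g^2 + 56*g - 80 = (g - 4)*(g^2 - 9*g + 20) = (g - 4)^2*(g - 5)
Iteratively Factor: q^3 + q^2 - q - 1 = (q - 1)*(q^2 + 2*q + 1) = (q - 1)*(q + 1)*(q + 1)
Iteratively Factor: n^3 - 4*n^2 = (n)*(n^2 - 4*n) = n^2*(n - 4)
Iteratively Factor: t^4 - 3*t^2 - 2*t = (t + 1)*(t^3 - t^2 - 2*t) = (t + 1)^2*(t^2 - 2*t) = t*(t + 1)^2*(t - 2)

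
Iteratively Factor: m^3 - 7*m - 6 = (m + 1)*(m^2 - m - 6) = (m + 1)*(m + 2)*(m - 3)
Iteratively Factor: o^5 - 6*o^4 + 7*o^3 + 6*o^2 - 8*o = (o - 2)*(o^4 - 4*o^3 - o^2 + 4*o) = (o - 4)*(o - 2)*(o^3 - o) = (o - 4)*(o - 2)*(o - 1)*(o^2 + o) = o*(o - 4)*(o - 2)*(o - 1)*(o + 1)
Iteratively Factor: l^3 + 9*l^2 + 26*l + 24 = (l + 2)*(l^2 + 7*l + 12) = (l + 2)*(l + 4)*(l + 3)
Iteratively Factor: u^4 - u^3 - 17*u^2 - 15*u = (u + 3)*(u^3 - 4*u^2 - 5*u) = (u - 5)*(u + 3)*(u^2 + u) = (u - 5)*(u + 1)*(u + 3)*(u)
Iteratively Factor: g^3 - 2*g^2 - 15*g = (g - 5)*(g^2 + 3*g) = (g - 5)*(g + 3)*(g)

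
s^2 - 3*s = s*(s - 3)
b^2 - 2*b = b*(b - 2)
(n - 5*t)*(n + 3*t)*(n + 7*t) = n^3 + 5*n^2*t - 29*n*t^2 - 105*t^3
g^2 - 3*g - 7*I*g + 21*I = (g - 3)*(g - 7*I)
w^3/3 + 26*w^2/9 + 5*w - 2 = (w/3 + 1)*(w - 1/3)*(w + 6)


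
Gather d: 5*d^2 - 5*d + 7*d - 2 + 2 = 5*d^2 + 2*d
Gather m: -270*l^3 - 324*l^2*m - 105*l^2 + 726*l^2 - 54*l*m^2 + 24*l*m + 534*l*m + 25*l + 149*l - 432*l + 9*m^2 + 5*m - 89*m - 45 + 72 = -270*l^3 + 621*l^2 - 258*l + m^2*(9 - 54*l) + m*(-324*l^2 + 558*l - 84) + 27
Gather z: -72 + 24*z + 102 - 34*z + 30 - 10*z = 60 - 20*z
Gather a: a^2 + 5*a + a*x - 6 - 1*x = a^2 + a*(x + 5) - x - 6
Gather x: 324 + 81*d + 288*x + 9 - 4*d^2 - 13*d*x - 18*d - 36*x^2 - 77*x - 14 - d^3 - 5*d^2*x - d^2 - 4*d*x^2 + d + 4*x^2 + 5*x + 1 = -d^3 - 5*d^2 + 64*d + x^2*(-4*d - 32) + x*(-5*d^2 - 13*d + 216) + 320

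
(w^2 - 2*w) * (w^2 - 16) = w^4 - 2*w^3 - 16*w^2 + 32*w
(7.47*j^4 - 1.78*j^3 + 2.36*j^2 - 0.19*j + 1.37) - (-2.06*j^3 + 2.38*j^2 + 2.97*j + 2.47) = 7.47*j^4 + 0.28*j^3 - 0.02*j^2 - 3.16*j - 1.1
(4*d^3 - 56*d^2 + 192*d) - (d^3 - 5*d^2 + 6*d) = 3*d^3 - 51*d^2 + 186*d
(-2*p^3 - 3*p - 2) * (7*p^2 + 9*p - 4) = -14*p^5 - 18*p^4 - 13*p^3 - 41*p^2 - 6*p + 8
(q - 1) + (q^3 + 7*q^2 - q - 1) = q^3 + 7*q^2 - 2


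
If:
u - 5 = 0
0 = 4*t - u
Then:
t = 5/4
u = 5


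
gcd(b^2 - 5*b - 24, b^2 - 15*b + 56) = b - 8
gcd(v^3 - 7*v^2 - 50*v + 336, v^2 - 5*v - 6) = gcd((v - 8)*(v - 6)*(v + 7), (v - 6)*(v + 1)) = v - 6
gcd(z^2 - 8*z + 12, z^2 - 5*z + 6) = z - 2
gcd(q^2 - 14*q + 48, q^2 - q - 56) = q - 8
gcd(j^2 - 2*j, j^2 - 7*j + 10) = j - 2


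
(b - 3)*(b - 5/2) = b^2 - 11*b/2 + 15/2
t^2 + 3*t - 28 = (t - 4)*(t + 7)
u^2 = u^2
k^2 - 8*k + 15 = (k - 5)*(k - 3)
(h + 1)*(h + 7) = h^2 + 8*h + 7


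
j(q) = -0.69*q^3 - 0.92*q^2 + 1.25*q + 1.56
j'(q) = -2.07*q^2 - 1.84*q + 1.25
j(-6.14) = 118.92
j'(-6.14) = -65.49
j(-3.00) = 8.16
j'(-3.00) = -11.86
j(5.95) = -168.92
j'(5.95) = -82.98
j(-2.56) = 3.91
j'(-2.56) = -7.61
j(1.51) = -1.03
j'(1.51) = -6.25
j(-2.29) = 2.16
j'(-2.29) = -5.39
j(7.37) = -315.42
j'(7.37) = -124.75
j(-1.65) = 0.09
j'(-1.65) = -1.35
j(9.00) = -564.72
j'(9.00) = -182.98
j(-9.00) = 418.80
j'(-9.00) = -149.86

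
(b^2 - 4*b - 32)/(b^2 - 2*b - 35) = (-b^2 + 4*b + 32)/(-b^2 + 2*b + 35)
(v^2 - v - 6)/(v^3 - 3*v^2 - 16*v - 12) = (v - 3)/(v^2 - 5*v - 6)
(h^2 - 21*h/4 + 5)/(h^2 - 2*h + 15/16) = 4*(h - 4)/(4*h - 3)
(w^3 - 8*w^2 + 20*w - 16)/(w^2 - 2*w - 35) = (-w^3 + 8*w^2 - 20*w + 16)/(-w^2 + 2*w + 35)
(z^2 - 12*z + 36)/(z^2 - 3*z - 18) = (z - 6)/(z + 3)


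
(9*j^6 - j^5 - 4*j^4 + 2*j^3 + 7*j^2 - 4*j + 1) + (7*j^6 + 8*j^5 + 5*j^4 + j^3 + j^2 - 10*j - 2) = 16*j^6 + 7*j^5 + j^4 + 3*j^3 + 8*j^2 - 14*j - 1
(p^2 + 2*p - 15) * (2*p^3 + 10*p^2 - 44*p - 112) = 2*p^5 + 14*p^4 - 54*p^3 - 350*p^2 + 436*p + 1680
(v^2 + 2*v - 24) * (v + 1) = v^3 + 3*v^2 - 22*v - 24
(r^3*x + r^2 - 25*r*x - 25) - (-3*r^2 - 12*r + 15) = r^3*x + 4*r^2 - 25*r*x + 12*r - 40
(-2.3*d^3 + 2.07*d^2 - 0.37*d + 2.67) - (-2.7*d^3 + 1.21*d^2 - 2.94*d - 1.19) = 0.4*d^3 + 0.86*d^2 + 2.57*d + 3.86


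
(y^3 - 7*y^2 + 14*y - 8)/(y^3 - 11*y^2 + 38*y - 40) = (y - 1)/(y - 5)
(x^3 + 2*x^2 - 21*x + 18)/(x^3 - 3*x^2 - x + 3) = (x + 6)/(x + 1)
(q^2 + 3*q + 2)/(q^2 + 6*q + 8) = (q + 1)/(q + 4)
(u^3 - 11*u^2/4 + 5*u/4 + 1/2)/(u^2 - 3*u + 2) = u + 1/4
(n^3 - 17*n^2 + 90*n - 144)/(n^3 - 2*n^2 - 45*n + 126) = (n - 8)/(n + 7)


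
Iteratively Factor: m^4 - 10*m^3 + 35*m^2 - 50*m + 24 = (m - 2)*(m^3 - 8*m^2 + 19*m - 12) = (m - 4)*(m - 2)*(m^2 - 4*m + 3) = (m - 4)*(m - 2)*(m - 1)*(m - 3)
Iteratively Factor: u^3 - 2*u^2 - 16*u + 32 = (u - 4)*(u^2 + 2*u - 8) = (u - 4)*(u - 2)*(u + 4)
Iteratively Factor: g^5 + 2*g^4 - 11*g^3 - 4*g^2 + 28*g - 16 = (g - 1)*(g^4 + 3*g^3 - 8*g^2 - 12*g + 16) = (g - 1)^2*(g^3 + 4*g^2 - 4*g - 16) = (g - 1)^2*(g + 4)*(g^2 - 4) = (g - 1)^2*(g + 2)*(g + 4)*(g - 2)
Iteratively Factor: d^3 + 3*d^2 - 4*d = (d + 4)*(d^2 - d) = d*(d + 4)*(d - 1)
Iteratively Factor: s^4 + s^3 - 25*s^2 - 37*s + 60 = (s - 1)*(s^3 + 2*s^2 - 23*s - 60) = (s - 1)*(s + 4)*(s^2 - 2*s - 15) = (s - 1)*(s + 3)*(s + 4)*(s - 5)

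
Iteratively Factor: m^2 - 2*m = (m)*(m - 2)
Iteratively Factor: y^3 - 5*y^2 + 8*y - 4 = (y - 2)*(y^2 - 3*y + 2) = (y - 2)^2*(y - 1)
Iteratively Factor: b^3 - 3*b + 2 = (b - 1)*(b^2 + b - 2) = (b - 1)*(b + 2)*(b - 1)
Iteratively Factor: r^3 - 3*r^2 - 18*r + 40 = (r - 2)*(r^2 - r - 20) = (r - 2)*(r + 4)*(r - 5)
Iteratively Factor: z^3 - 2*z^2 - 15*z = (z - 5)*(z^2 + 3*z) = z*(z - 5)*(z + 3)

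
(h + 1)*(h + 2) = h^2 + 3*h + 2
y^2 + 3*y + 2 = (y + 1)*(y + 2)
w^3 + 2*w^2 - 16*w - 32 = (w - 4)*(w + 2)*(w + 4)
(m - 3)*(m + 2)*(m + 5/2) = m^3 + 3*m^2/2 - 17*m/2 - 15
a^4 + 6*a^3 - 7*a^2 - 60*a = a*(a - 3)*(a + 4)*(a + 5)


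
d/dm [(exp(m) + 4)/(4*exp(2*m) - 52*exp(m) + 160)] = (-(exp(m) + 4)*(2*exp(m) - 13) + exp(2*m) - 13*exp(m) + 40)*exp(m)/(4*(exp(2*m) - 13*exp(m) + 40)^2)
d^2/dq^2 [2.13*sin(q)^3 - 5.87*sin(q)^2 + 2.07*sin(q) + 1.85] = -3.6675*sin(q) + 4.7925*sin(3*q) - 11.74*cos(2*q)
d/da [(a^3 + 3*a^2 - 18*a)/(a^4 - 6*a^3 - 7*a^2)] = (-a^4 - 6*a^3 + 65*a^2 - 216*a - 126)/(a^2*(a^4 - 12*a^3 + 22*a^2 + 84*a + 49))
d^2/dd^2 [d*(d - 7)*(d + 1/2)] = 6*d - 13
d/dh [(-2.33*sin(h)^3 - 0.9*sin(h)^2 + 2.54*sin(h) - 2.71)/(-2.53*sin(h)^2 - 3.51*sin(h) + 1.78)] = (5.8949*sin(h)^4 + 16.3566*sin(h)^3 - 2.857*sin(h)^2 - 16.9166*sin(h) - 4.9909)*cos(h)/(6.4009*sin(h)^4 + 17.7606*sin(h)^3 + 3.3133*sin(h)^2 - 12.4956*sin(h) + 3.1684)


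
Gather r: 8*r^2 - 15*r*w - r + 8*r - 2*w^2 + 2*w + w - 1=8*r^2 + r*(7 - 15*w) - 2*w^2 + 3*w - 1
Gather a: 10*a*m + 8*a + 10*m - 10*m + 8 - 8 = a*(10*m + 8)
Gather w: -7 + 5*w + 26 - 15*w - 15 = 4 - 10*w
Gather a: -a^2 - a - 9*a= -a^2 - 10*a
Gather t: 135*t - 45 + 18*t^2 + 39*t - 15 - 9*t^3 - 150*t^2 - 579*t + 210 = -9*t^3 - 132*t^2 - 405*t + 150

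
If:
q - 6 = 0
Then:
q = 6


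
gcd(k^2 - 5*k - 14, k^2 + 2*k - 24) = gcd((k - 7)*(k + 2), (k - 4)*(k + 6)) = 1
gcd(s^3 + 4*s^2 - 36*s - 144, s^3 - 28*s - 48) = s^2 - 2*s - 24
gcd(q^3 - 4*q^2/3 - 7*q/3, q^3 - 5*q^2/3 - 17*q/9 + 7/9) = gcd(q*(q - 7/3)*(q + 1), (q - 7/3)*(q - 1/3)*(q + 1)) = q^2 - 4*q/3 - 7/3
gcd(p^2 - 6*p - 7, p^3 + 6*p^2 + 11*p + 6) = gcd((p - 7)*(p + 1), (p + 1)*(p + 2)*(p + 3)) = p + 1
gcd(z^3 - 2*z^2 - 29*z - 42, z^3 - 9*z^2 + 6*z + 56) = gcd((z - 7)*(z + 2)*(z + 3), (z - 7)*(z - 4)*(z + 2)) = z^2 - 5*z - 14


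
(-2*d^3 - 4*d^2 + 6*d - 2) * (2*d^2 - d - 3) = -4*d^5 - 6*d^4 + 22*d^3 + 2*d^2 - 16*d + 6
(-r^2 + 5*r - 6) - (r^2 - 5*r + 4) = -2*r^2 + 10*r - 10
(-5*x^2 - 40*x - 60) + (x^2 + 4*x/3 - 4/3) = -4*x^2 - 116*x/3 - 184/3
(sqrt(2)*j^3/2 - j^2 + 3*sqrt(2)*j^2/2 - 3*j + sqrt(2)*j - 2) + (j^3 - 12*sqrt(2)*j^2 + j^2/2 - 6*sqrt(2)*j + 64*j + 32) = sqrt(2)*j^3/2 + j^3 - 21*sqrt(2)*j^2/2 - j^2/2 - 5*sqrt(2)*j + 61*j + 30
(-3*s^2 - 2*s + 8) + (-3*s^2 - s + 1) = -6*s^2 - 3*s + 9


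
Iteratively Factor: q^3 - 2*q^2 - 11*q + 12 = (q - 1)*(q^2 - q - 12) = (q - 4)*(q - 1)*(q + 3)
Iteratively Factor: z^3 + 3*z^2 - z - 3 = (z + 1)*(z^2 + 2*z - 3) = (z + 1)*(z + 3)*(z - 1)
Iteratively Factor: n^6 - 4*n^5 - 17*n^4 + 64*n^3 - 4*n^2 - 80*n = (n - 5)*(n^5 + n^4 - 12*n^3 + 4*n^2 + 16*n) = (n - 5)*(n - 2)*(n^4 + 3*n^3 - 6*n^2 - 8*n) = n*(n - 5)*(n - 2)*(n^3 + 3*n^2 - 6*n - 8) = n*(n - 5)*(n - 2)^2*(n^2 + 5*n + 4) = n*(n - 5)*(n - 2)^2*(n + 4)*(n + 1)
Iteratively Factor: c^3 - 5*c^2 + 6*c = (c)*(c^2 - 5*c + 6) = c*(c - 3)*(c - 2)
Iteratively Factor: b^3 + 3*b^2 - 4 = (b + 2)*(b^2 + b - 2) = (b + 2)^2*(b - 1)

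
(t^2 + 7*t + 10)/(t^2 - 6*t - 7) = (t^2 + 7*t + 10)/(t^2 - 6*t - 7)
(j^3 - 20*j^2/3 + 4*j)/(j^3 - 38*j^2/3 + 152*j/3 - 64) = j*(3*j - 2)/(3*j^2 - 20*j + 32)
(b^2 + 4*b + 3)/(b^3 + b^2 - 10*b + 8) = (b^2 + 4*b + 3)/(b^3 + b^2 - 10*b + 8)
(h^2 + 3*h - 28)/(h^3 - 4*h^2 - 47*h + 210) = (h - 4)/(h^2 - 11*h + 30)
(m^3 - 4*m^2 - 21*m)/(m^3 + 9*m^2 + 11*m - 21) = m*(m - 7)/(m^2 + 6*m - 7)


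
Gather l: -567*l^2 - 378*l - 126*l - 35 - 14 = -567*l^2 - 504*l - 49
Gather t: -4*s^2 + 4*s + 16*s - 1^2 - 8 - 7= -4*s^2 + 20*s - 16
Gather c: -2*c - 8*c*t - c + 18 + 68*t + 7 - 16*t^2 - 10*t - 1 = c*(-8*t - 3) - 16*t^2 + 58*t + 24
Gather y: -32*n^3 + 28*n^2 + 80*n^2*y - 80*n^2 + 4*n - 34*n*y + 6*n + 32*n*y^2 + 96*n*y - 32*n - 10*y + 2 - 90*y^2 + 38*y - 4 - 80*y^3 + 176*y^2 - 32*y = -32*n^3 - 52*n^2 - 22*n - 80*y^3 + y^2*(32*n + 86) + y*(80*n^2 + 62*n - 4) - 2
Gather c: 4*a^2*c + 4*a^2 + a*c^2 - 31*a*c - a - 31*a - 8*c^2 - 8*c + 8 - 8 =4*a^2 - 32*a + c^2*(a - 8) + c*(4*a^2 - 31*a - 8)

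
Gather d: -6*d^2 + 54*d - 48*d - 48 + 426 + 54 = -6*d^2 + 6*d + 432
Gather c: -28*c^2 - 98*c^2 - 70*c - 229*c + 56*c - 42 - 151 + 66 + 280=-126*c^2 - 243*c + 153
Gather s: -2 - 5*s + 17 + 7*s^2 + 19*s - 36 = 7*s^2 + 14*s - 21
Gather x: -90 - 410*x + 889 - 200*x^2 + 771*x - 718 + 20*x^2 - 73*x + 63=-180*x^2 + 288*x + 144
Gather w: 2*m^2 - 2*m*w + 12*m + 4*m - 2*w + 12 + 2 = 2*m^2 + 16*m + w*(-2*m - 2) + 14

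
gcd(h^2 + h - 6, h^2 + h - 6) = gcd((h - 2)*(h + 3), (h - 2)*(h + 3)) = h^2 + h - 6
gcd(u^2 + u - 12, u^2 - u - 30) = 1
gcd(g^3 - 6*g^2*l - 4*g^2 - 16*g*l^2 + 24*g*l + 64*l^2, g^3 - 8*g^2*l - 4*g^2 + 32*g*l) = g^2 - 8*g*l - 4*g + 32*l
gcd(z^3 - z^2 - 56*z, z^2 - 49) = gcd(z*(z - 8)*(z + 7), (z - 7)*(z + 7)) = z + 7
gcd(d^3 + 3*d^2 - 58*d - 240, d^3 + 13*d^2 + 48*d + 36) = d + 6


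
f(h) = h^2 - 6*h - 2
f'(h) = 2*h - 6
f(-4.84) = 50.47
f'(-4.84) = -15.68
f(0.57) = -5.10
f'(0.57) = -4.86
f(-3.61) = 32.69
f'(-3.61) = -13.22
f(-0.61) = 2.03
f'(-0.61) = -7.22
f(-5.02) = 53.32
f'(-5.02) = -16.04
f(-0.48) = 1.11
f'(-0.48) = -6.96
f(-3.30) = 28.69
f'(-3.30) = -12.60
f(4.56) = -8.57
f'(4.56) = 3.12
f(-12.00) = 214.00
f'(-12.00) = -30.00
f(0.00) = -2.00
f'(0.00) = -6.00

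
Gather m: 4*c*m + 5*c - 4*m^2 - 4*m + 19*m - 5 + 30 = 5*c - 4*m^2 + m*(4*c + 15) + 25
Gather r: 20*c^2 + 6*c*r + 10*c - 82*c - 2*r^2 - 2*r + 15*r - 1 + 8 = 20*c^2 - 72*c - 2*r^2 + r*(6*c + 13) + 7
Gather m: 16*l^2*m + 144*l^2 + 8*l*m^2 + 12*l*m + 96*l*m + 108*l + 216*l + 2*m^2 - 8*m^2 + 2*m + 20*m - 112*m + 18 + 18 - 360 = 144*l^2 + 324*l + m^2*(8*l - 6) + m*(16*l^2 + 108*l - 90) - 324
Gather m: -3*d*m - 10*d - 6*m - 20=-10*d + m*(-3*d - 6) - 20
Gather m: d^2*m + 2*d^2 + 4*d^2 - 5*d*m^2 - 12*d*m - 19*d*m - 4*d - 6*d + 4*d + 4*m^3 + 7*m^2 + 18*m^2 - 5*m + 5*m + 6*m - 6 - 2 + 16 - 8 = 6*d^2 - 6*d + 4*m^3 + m^2*(25 - 5*d) + m*(d^2 - 31*d + 6)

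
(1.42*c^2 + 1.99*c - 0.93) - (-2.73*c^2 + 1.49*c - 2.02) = 4.15*c^2 + 0.5*c + 1.09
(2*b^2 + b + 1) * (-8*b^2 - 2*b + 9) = -16*b^4 - 12*b^3 + 8*b^2 + 7*b + 9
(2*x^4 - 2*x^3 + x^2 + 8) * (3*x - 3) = 6*x^5 - 12*x^4 + 9*x^3 - 3*x^2 + 24*x - 24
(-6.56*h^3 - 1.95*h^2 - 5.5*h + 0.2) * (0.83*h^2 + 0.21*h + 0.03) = -5.4448*h^5 - 2.9961*h^4 - 5.1713*h^3 - 1.0475*h^2 - 0.123*h + 0.006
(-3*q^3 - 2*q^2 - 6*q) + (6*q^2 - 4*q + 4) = -3*q^3 + 4*q^2 - 10*q + 4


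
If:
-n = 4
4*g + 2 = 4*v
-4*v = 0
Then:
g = -1/2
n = -4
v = 0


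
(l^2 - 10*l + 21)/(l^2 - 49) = (l - 3)/(l + 7)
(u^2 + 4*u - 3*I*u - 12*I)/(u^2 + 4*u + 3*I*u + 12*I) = (u - 3*I)/(u + 3*I)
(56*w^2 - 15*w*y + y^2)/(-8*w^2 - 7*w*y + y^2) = (-7*w + y)/(w + y)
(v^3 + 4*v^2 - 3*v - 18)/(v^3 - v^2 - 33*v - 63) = (v - 2)/(v - 7)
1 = 1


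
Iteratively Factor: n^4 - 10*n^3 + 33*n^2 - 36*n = (n - 3)*(n^3 - 7*n^2 + 12*n) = (n - 3)^2*(n^2 - 4*n) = (n - 4)*(n - 3)^2*(n)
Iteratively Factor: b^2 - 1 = (b + 1)*(b - 1)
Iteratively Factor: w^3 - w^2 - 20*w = (w - 5)*(w^2 + 4*w) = w*(w - 5)*(w + 4)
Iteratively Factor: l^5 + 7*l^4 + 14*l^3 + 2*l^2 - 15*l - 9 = (l + 1)*(l^4 + 6*l^3 + 8*l^2 - 6*l - 9) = (l + 1)^2*(l^3 + 5*l^2 + 3*l - 9) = (l + 1)^2*(l + 3)*(l^2 + 2*l - 3) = (l - 1)*(l + 1)^2*(l + 3)*(l + 3)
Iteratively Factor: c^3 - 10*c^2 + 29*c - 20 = (c - 4)*(c^2 - 6*c + 5) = (c - 4)*(c - 1)*(c - 5)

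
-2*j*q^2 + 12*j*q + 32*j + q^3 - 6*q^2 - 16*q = (-2*j + q)*(q - 8)*(q + 2)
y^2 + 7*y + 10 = (y + 2)*(y + 5)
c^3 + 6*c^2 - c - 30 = (c - 2)*(c + 3)*(c + 5)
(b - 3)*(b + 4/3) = b^2 - 5*b/3 - 4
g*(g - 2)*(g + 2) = g^3 - 4*g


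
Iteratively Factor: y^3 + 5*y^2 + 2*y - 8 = (y + 2)*(y^2 + 3*y - 4) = (y - 1)*(y + 2)*(y + 4)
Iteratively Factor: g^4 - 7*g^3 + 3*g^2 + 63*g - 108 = (g - 3)*(g^3 - 4*g^2 - 9*g + 36) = (g - 3)*(g + 3)*(g^2 - 7*g + 12) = (g - 4)*(g - 3)*(g + 3)*(g - 3)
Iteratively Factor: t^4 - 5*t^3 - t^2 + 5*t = (t + 1)*(t^3 - 6*t^2 + 5*t) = (t - 5)*(t + 1)*(t^2 - t) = (t - 5)*(t - 1)*(t + 1)*(t)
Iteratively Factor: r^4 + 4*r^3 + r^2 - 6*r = (r + 2)*(r^3 + 2*r^2 - 3*r) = (r + 2)*(r + 3)*(r^2 - r) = (r - 1)*(r + 2)*(r + 3)*(r)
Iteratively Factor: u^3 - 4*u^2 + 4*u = (u)*(u^2 - 4*u + 4) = u*(u - 2)*(u - 2)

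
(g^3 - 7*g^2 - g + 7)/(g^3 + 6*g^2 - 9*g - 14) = (g^2 - 8*g + 7)/(g^2 + 5*g - 14)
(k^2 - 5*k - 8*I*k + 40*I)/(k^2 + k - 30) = (k - 8*I)/(k + 6)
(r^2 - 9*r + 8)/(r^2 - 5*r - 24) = (r - 1)/(r + 3)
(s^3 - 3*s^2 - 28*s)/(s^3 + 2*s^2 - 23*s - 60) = s*(s - 7)/(s^2 - 2*s - 15)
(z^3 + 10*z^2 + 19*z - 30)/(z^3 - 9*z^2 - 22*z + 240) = (z^2 + 5*z - 6)/(z^2 - 14*z + 48)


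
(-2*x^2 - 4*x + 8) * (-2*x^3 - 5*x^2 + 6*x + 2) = 4*x^5 + 18*x^4 - 8*x^3 - 68*x^2 + 40*x + 16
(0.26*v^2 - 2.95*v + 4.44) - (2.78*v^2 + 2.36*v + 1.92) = -2.52*v^2 - 5.31*v + 2.52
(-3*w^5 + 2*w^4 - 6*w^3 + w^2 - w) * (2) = -6*w^5 + 4*w^4 - 12*w^3 + 2*w^2 - 2*w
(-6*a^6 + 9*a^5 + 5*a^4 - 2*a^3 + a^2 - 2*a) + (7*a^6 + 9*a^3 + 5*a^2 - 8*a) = a^6 + 9*a^5 + 5*a^4 + 7*a^3 + 6*a^2 - 10*a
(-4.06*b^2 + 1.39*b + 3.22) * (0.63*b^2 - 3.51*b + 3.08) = -2.5578*b^4 + 15.1263*b^3 - 15.3551*b^2 - 7.021*b + 9.9176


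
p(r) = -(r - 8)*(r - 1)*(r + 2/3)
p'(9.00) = -95.00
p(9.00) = -77.33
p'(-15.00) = -927.00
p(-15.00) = 5274.67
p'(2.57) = 21.02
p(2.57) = 27.59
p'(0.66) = 7.69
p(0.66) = -3.31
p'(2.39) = 20.70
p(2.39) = 23.84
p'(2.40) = 20.72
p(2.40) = 24.04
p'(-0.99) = -21.44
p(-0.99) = 5.78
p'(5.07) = 5.39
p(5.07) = 68.41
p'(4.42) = 13.06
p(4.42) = 62.28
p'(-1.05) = -22.81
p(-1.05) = 7.11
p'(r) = -(r - 8)*(r - 1) - (r - 8)*(r + 2/3) - (r - 1)*(r + 2/3)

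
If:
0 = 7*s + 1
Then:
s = -1/7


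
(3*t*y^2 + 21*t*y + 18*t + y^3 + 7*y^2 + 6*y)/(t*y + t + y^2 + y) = (3*t*y + 18*t + y^2 + 6*y)/(t + y)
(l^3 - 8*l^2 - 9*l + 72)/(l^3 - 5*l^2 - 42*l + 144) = (l + 3)/(l + 6)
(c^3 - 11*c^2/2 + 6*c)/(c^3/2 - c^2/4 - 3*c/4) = 2*(c - 4)/(c + 1)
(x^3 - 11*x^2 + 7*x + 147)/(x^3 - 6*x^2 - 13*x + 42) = (x - 7)/(x - 2)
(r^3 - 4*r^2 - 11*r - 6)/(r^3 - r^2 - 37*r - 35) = (r^2 - 5*r - 6)/(r^2 - 2*r - 35)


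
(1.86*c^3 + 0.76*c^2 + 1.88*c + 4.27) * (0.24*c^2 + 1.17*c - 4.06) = 0.4464*c^5 + 2.3586*c^4 - 6.2112*c^3 + 0.1388*c^2 - 2.6369*c - 17.3362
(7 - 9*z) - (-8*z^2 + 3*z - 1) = 8*z^2 - 12*z + 8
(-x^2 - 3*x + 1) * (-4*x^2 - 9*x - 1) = 4*x^4 + 21*x^3 + 24*x^2 - 6*x - 1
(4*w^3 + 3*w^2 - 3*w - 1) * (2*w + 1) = 8*w^4 + 10*w^3 - 3*w^2 - 5*w - 1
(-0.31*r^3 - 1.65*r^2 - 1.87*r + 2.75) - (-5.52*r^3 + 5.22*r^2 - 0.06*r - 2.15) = 5.21*r^3 - 6.87*r^2 - 1.81*r + 4.9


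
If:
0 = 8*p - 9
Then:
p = 9/8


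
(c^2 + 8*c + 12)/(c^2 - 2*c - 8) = (c + 6)/(c - 4)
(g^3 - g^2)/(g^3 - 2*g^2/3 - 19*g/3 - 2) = 3*g^2*(1 - g)/(-3*g^3 + 2*g^2 + 19*g + 6)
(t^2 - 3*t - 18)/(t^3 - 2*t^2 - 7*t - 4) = (-t^2 + 3*t + 18)/(-t^3 + 2*t^2 + 7*t + 4)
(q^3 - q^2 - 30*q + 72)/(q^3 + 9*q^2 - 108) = (q - 4)/(q + 6)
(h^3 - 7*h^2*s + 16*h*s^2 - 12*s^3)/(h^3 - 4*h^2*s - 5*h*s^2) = (-h^3 + 7*h^2*s - 16*h*s^2 + 12*s^3)/(h*(-h^2 + 4*h*s + 5*s^2))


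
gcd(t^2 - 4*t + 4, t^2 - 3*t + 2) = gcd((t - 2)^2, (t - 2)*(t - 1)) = t - 2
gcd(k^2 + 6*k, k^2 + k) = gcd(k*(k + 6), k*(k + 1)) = k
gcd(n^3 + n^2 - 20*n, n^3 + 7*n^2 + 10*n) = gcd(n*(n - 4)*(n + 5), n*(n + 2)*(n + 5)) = n^2 + 5*n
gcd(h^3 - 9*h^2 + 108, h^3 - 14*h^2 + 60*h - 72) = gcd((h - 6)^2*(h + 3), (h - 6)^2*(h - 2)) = h^2 - 12*h + 36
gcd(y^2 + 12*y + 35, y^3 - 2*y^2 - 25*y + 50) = y + 5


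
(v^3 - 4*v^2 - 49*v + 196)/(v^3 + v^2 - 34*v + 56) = (v - 7)/(v - 2)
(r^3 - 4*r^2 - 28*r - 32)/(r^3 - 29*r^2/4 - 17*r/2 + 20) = 4*(r + 2)/(4*r - 5)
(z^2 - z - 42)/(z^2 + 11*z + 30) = (z - 7)/(z + 5)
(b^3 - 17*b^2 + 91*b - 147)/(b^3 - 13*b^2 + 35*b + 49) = (b - 3)/(b + 1)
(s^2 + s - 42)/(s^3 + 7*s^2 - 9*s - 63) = (s - 6)/(s^2 - 9)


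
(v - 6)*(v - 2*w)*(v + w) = v^3 - v^2*w - 6*v^2 - 2*v*w^2 + 6*v*w + 12*w^2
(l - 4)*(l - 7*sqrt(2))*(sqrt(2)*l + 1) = sqrt(2)*l^3 - 13*l^2 - 4*sqrt(2)*l^2 - 7*sqrt(2)*l + 52*l + 28*sqrt(2)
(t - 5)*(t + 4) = t^2 - t - 20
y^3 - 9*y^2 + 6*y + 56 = (y - 7)*(y - 4)*(y + 2)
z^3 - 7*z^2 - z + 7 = (z - 7)*(z - 1)*(z + 1)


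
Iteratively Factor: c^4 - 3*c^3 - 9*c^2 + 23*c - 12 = (c - 1)*(c^3 - 2*c^2 - 11*c + 12) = (c - 1)^2*(c^2 - c - 12) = (c - 4)*(c - 1)^2*(c + 3)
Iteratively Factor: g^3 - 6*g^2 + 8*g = (g - 4)*(g^2 - 2*g) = g*(g - 4)*(g - 2)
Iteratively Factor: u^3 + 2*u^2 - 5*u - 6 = (u + 3)*(u^2 - u - 2) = (u - 2)*(u + 3)*(u + 1)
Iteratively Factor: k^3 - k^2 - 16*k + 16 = (k - 1)*(k^2 - 16) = (k - 1)*(k + 4)*(k - 4)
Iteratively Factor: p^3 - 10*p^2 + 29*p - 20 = (p - 5)*(p^2 - 5*p + 4) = (p - 5)*(p - 4)*(p - 1)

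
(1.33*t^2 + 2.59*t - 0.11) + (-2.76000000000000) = 1.33*t^2 + 2.59*t - 2.87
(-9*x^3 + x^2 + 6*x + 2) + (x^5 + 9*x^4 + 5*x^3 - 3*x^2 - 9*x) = x^5 + 9*x^4 - 4*x^3 - 2*x^2 - 3*x + 2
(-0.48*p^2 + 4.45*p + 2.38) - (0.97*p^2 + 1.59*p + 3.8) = -1.45*p^2 + 2.86*p - 1.42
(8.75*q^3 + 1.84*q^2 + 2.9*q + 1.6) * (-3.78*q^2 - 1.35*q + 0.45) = -33.075*q^5 - 18.7677*q^4 - 9.5085*q^3 - 9.135*q^2 - 0.855*q + 0.72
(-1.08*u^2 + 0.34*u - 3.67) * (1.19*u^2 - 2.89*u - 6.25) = -1.2852*u^4 + 3.5258*u^3 + 1.4001*u^2 + 8.4813*u + 22.9375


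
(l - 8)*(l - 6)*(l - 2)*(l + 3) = l^4 - 13*l^3 + 28*l^2 + 132*l - 288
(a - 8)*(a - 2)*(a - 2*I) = a^3 - 10*a^2 - 2*I*a^2 + 16*a + 20*I*a - 32*I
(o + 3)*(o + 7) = o^2 + 10*o + 21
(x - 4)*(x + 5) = x^2 + x - 20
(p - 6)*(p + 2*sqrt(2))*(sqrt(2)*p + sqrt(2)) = sqrt(2)*p^3 - 5*sqrt(2)*p^2 + 4*p^2 - 20*p - 6*sqrt(2)*p - 24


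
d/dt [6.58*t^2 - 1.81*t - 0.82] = 13.16*t - 1.81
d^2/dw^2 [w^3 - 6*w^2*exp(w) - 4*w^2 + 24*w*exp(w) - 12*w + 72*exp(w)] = -6*w^2*exp(w) + 6*w + 108*exp(w) - 8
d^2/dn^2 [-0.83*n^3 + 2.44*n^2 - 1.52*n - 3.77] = 4.88 - 4.98*n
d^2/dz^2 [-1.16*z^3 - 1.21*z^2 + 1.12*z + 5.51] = -6.96*z - 2.42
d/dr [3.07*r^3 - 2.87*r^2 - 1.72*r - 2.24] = 9.21*r^2 - 5.74*r - 1.72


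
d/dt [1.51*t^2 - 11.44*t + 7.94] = 3.02*t - 11.44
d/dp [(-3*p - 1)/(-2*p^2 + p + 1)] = (6*p^2 - 3*p - (3*p + 1)*(4*p - 1) - 3)/(-2*p^2 + p + 1)^2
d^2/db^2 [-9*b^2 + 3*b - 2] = -18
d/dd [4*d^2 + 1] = 8*d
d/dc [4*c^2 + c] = 8*c + 1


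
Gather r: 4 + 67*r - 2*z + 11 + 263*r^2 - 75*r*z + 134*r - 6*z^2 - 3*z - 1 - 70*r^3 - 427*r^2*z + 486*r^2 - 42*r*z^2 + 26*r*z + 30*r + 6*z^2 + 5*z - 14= -70*r^3 + r^2*(749 - 427*z) + r*(-42*z^2 - 49*z + 231)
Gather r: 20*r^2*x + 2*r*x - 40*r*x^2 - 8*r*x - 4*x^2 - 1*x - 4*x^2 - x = 20*r^2*x + r*(-40*x^2 - 6*x) - 8*x^2 - 2*x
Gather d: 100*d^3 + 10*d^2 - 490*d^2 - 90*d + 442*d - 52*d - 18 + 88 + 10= 100*d^3 - 480*d^2 + 300*d + 80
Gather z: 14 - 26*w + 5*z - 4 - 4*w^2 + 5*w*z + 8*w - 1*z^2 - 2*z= -4*w^2 - 18*w - z^2 + z*(5*w + 3) + 10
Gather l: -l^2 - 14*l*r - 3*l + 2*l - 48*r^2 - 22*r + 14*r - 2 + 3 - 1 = -l^2 + l*(-14*r - 1) - 48*r^2 - 8*r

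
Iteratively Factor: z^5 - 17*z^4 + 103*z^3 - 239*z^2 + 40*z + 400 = (z - 5)*(z^4 - 12*z^3 + 43*z^2 - 24*z - 80) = (z - 5)^2*(z^3 - 7*z^2 + 8*z + 16) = (z - 5)^2*(z + 1)*(z^2 - 8*z + 16) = (z - 5)^2*(z - 4)*(z + 1)*(z - 4)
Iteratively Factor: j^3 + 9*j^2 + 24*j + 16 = (j + 4)*(j^2 + 5*j + 4) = (j + 4)^2*(j + 1)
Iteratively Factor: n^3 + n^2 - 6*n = (n + 3)*(n^2 - 2*n) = n*(n + 3)*(n - 2)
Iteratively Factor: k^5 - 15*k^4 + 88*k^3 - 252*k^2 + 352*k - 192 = (k - 2)*(k^4 - 13*k^3 + 62*k^2 - 128*k + 96) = (k - 4)*(k - 2)*(k^3 - 9*k^2 + 26*k - 24) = (k - 4)*(k - 2)^2*(k^2 - 7*k + 12) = (k - 4)^2*(k - 2)^2*(k - 3)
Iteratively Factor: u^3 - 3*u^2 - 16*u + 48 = (u - 3)*(u^2 - 16) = (u - 4)*(u - 3)*(u + 4)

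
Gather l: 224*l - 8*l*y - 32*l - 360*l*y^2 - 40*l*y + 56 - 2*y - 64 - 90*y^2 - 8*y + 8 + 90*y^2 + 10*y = l*(-360*y^2 - 48*y + 192)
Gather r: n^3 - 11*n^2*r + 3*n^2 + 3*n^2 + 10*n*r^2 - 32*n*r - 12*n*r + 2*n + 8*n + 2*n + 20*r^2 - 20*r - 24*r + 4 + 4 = n^3 + 6*n^2 + 12*n + r^2*(10*n + 20) + r*(-11*n^2 - 44*n - 44) + 8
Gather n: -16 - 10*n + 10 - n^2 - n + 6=-n^2 - 11*n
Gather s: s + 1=s + 1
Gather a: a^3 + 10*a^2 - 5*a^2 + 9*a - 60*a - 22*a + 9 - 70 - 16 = a^3 + 5*a^2 - 73*a - 77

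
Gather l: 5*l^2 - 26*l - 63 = 5*l^2 - 26*l - 63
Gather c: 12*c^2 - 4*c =12*c^2 - 4*c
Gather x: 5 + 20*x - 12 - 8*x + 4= 12*x - 3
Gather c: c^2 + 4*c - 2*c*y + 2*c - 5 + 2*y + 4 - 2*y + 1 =c^2 + c*(6 - 2*y)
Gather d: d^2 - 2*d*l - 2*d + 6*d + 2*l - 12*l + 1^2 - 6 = d^2 + d*(4 - 2*l) - 10*l - 5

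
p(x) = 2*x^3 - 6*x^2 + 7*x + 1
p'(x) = 6*x^2 - 12*x + 7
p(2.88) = 19.17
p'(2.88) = 22.21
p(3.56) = 40.11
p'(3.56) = 40.32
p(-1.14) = -17.74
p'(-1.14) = 28.48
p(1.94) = 6.60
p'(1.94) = 6.30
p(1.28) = 4.32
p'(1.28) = 1.47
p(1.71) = 5.43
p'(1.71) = 4.02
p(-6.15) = -734.20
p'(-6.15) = 307.74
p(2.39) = 10.76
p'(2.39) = 12.59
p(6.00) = 259.00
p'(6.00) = 151.00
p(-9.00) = -2006.00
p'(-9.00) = 601.00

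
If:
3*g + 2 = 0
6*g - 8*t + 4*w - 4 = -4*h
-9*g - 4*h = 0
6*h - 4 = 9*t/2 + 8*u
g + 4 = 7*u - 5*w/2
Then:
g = -2/3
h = 3/2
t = -10/429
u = 365/572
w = 389/858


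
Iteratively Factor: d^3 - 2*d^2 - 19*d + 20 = (d - 5)*(d^2 + 3*d - 4) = (d - 5)*(d - 1)*(d + 4)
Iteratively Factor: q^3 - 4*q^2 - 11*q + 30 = (q - 5)*(q^2 + q - 6) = (q - 5)*(q - 2)*(q + 3)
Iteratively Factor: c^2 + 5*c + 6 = (c + 2)*(c + 3)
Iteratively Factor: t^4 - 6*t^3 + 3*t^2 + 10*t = (t - 5)*(t^3 - t^2 - 2*t) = (t - 5)*(t - 2)*(t^2 + t) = t*(t - 5)*(t - 2)*(t + 1)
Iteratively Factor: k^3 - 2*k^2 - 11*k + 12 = (k + 3)*(k^2 - 5*k + 4) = (k - 4)*(k + 3)*(k - 1)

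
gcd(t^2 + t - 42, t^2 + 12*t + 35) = t + 7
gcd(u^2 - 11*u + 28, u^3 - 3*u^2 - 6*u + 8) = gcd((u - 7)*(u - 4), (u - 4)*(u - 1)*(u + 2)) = u - 4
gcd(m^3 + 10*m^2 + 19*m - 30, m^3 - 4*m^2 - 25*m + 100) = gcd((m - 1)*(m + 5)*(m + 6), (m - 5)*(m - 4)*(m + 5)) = m + 5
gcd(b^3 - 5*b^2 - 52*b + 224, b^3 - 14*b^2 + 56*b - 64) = b^2 - 12*b + 32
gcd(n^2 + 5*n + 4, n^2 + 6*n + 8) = n + 4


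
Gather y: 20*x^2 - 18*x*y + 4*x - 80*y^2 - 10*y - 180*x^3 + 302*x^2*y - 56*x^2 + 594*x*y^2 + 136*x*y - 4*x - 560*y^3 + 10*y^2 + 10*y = -180*x^3 - 36*x^2 - 560*y^3 + y^2*(594*x - 70) + y*(302*x^2 + 118*x)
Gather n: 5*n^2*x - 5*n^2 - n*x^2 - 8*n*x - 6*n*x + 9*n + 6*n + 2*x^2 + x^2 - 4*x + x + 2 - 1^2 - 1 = n^2*(5*x - 5) + n*(-x^2 - 14*x + 15) + 3*x^2 - 3*x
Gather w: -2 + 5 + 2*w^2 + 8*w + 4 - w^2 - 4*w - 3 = w^2 + 4*w + 4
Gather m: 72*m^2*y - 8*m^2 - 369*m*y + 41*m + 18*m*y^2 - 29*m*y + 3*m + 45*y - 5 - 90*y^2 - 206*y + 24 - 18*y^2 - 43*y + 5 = m^2*(72*y - 8) + m*(18*y^2 - 398*y + 44) - 108*y^2 - 204*y + 24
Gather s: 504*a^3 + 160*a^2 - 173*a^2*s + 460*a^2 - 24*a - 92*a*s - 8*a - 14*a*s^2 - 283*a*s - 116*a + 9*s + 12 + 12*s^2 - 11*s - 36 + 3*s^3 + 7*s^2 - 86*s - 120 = 504*a^3 + 620*a^2 - 148*a + 3*s^3 + s^2*(19 - 14*a) + s*(-173*a^2 - 375*a - 88) - 144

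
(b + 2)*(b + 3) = b^2 + 5*b + 6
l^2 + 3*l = l*(l + 3)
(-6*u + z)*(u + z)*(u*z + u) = -6*u^3*z - 6*u^3 - 5*u^2*z^2 - 5*u^2*z + u*z^3 + u*z^2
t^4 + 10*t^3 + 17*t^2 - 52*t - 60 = (t - 2)*(t + 1)*(t + 5)*(t + 6)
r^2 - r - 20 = (r - 5)*(r + 4)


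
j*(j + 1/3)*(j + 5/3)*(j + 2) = j^4 + 4*j^3 + 41*j^2/9 + 10*j/9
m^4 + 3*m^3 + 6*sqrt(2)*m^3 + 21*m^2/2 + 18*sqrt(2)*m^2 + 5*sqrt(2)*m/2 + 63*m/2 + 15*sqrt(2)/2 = (m + 3)*(m + sqrt(2)/2)^2*(m + 5*sqrt(2))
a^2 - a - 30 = (a - 6)*(a + 5)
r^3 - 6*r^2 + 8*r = r*(r - 4)*(r - 2)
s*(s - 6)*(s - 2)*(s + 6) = s^4 - 2*s^3 - 36*s^2 + 72*s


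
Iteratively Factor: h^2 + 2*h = (h)*(h + 2)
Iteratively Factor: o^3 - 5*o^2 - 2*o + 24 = (o - 3)*(o^2 - 2*o - 8) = (o - 4)*(o - 3)*(o + 2)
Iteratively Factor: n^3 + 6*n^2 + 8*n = (n + 2)*(n^2 + 4*n) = n*(n + 2)*(n + 4)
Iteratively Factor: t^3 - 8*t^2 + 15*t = (t - 3)*(t^2 - 5*t) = (t - 5)*(t - 3)*(t)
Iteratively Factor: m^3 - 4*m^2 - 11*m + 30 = (m - 2)*(m^2 - 2*m - 15) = (m - 2)*(m + 3)*(m - 5)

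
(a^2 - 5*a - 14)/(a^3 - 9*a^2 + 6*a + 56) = 1/(a - 4)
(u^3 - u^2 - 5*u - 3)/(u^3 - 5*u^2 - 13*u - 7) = (u - 3)/(u - 7)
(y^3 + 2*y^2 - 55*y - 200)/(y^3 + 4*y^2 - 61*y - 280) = (y + 5)/(y + 7)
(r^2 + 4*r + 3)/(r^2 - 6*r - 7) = (r + 3)/(r - 7)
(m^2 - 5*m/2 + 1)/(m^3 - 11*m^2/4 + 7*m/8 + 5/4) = 4*(2*m - 1)/(8*m^2 - 6*m - 5)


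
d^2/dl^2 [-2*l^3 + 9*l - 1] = -12*l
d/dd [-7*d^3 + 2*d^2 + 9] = d*(4 - 21*d)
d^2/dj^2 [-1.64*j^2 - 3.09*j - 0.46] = -3.28000000000000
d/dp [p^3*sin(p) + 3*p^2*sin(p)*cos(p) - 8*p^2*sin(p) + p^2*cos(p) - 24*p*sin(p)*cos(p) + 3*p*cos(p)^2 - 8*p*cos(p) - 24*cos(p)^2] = p^3*cos(p) + 2*p^2*sin(p) - 8*p^2*cos(p) + 3*p^2*cos(2*p) - 8*p*sin(p) + 2*p*cos(p) - 24*p*cos(2*p) + 12*sin(2*p) - 8*cos(p) + 3*cos(2*p)/2 + 3/2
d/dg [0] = 0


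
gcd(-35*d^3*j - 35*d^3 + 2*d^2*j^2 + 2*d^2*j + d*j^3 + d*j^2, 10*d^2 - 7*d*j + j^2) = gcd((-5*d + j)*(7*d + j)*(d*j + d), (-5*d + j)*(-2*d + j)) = 5*d - j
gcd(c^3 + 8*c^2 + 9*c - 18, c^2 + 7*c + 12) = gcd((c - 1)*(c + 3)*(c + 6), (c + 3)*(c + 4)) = c + 3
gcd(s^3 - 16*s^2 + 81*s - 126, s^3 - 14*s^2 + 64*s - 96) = s - 6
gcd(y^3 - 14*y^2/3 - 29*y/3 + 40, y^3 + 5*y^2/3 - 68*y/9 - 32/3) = y^2 + y/3 - 8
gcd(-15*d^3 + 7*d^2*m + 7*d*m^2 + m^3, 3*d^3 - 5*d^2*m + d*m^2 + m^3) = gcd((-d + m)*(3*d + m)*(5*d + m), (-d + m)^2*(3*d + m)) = 3*d^2 - 2*d*m - m^2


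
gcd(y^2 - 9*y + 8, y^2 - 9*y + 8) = y^2 - 9*y + 8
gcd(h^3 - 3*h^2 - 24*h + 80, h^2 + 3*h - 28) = h - 4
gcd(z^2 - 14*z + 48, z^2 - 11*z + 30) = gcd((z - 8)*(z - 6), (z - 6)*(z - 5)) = z - 6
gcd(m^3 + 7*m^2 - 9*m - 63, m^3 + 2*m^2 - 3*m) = m + 3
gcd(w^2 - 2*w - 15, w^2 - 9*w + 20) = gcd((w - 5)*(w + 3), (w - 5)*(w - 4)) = w - 5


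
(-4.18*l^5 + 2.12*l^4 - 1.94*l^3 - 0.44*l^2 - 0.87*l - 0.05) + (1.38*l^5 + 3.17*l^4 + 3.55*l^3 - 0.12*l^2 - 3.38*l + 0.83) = -2.8*l^5 + 5.29*l^4 + 1.61*l^3 - 0.56*l^2 - 4.25*l + 0.78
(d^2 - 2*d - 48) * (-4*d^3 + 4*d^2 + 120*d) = -4*d^5 + 12*d^4 + 304*d^3 - 432*d^2 - 5760*d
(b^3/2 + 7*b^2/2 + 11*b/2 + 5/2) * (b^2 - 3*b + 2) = b^5/2 + 2*b^4 - 4*b^3 - 7*b^2 + 7*b/2 + 5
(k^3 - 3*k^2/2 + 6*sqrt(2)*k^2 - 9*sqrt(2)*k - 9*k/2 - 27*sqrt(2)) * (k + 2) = k^4 + k^3/2 + 6*sqrt(2)*k^3 - 15*k^2/2 + 3*sqrt(2)*k^2 - 45*sqrt(2)*k - 9*k - 54*sqrt(2)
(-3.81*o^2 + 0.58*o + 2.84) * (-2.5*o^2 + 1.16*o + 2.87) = 9.525*o^4 - 5.8696*o^3 - 17.3619*o^2 + 4.959*o + 8.1508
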